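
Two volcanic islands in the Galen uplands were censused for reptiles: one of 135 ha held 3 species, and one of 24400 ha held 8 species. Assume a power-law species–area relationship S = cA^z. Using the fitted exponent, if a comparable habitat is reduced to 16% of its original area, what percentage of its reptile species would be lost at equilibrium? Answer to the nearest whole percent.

29%

z = ln(8/3) / ln(24400/135) = 0.9808 / 5.1971 = 0.1887
S_new/S_old = (A_new/A_old)^z = 0.16^0.1887 = exp(0.1887 × -1.8326) = 0.7076
Fraction lost = 1 − 0.7076 = 0.2924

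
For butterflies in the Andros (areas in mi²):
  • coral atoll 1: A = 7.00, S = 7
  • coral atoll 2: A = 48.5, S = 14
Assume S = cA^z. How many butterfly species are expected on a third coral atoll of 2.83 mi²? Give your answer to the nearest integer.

5

z = ln(14/7) / ln(48.5/7) = 0.6931 / 1.9357 = 0.3581
c = 7 / 7^0.3581 = 7 / 2.007 = 3.487
S₃ = 3.487 × 2.83^0.3581 = 3.487 × 1.451 ≈ 5.061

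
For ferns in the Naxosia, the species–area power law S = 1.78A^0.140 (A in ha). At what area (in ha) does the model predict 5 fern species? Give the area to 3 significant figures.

5 = 1.78 × A^0.14  ⇒  A^0.14 = 5/1.78 = 2.809
ln A = ln(2.809) / 0.14 = 1.0328 / 0.14 = 7.3773
A = e^7.3773 ≈ 1599 ha

1600 ha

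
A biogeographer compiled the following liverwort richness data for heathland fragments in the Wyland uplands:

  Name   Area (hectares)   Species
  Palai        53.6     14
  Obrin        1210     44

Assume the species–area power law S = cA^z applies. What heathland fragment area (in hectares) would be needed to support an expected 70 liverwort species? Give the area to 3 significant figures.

z = ln(44/14) / ln(1210/53.6) = 1.1451 / 3.1168 = 0.3674
c = 14 / 53.6^0.3674 = 14 / 4.318 = 3.242
A = (70/3.242)^(1/0.3674) ⇒ ln A = ln(21.59)/0.3674 = 8.3621
A = e^8.3621 ≈ 4282 hectares

4280 hectares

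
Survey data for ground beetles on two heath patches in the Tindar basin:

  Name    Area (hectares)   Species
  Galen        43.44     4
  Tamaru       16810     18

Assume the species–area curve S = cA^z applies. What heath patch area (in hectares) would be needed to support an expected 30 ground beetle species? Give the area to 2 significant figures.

z = ln(18/4) / ln(16810/43.44) = 1.5041 / 5.9583 = 0.2524
c = 4 / 43.44^0.2524 = 4 / 2.591 = 1.544
A = (30/1.544)^(1/0.2524) ⇒ ln A = ln(19.43)/0.2524 = 11.7533
A = e^11.7533 ≈ 127178 hectares

130000 hectares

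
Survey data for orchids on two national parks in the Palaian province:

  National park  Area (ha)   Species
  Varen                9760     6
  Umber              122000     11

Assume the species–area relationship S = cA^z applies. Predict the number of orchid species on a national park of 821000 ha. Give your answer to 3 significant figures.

z = ln(11/6) / ln(122000/9760) = 0.6061 / 2.5257 = 0.2400
c = 6 / 9760^0.2400 = 6 / 9.066 = 0.6618
S₃ = 0.6618 × 821000^0.2400 = 0.6618 × 26.26 ≈ 17.38

17.4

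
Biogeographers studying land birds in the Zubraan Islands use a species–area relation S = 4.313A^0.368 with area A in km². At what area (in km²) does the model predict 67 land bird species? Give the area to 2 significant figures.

1700 km²

67 = 4.313 × A^0.368  ⇒  A^0.368 = 67/4.313 = 15.53
ln A = ln(15.53) / 0.368 = 2.7431 / 0.368 = 7.4540
A = e^7.4540 ≈ 1727 km²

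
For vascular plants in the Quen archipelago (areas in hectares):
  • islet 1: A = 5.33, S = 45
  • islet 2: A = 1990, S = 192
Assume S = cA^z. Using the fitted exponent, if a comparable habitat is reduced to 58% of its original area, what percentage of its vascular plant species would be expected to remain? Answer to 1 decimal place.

87.5%

z = ln(192/45) / ln(1990/5.33) = 1.4508 / 5.9225 = 0.2450
S_new/S_old = (A_new/A_old)^z = 0.58^0.2450 = exp(0.2450 × -0.5447) = 0.8751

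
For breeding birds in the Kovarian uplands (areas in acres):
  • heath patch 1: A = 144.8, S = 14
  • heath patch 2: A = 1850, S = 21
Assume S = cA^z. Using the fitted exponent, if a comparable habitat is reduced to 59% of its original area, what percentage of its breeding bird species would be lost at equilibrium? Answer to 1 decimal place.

z = ln(21/14) / ln(1850/144.8) = 0.4055 / 2.5476 = 0.1592
S_new/S_old = (A_new/A_old)^z = 0.59^0.1592 = exp(0.1592 × -0.5276) = 0.9195
Fraction lost = 1 − 0.9195 = 0.08055

8.1%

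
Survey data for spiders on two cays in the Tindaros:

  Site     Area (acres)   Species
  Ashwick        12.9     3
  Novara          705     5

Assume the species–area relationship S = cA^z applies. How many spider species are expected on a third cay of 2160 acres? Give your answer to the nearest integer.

6

z = ln(5/3) / ln(705/12.9) = 0.5108 / 4.0010 = 0.1277
c = 3 / 12.9^0.1277 = 3 / 1.386 = 2.164
S₃ = 2.164 × 2160^0.1277 = 2.164 × 2.665 ≈ 5.768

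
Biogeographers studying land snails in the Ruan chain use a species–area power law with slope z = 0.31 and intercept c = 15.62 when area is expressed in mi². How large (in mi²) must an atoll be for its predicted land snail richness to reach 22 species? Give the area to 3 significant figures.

22 = 15.62 × A^0.31  ⇒  A^0.31 = 22/15.62 = 1.408
ln A = ln(1.408) / 0.31 = 0.3425 / 0.31 = 1.1048
A = e^1.1048 ≈ 3.019 mi²

3.02 mi²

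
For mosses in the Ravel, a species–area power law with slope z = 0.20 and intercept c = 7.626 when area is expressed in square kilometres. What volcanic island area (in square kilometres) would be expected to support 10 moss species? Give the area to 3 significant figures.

10 = 7.626 × A^0.2  ⇒  A^0.2 = 10/7.626 = 1.311
ln A = ln(1.311) / 0.2 = 0.2710 / 0.2 = 1.3551
A = e^1.3551 ≈ 3.877 square kilometres

3.88 square kilometres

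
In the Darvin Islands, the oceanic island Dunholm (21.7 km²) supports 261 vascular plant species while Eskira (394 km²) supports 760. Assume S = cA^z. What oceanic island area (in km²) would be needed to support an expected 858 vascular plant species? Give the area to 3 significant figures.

547 km²

z = ln(760/261) / ln(394/21.7) = 1.0688 / 2.8990 = 0.3687
c = 261 / 21.7^0.3687 = 261 / 3.11 = 83.93
A = (858/83.93)^(1/0.3687) ⇒ ln A = ln(10.22)/0.3687 = 6.3053
A = e^6.3053 ≈ 547.5 km²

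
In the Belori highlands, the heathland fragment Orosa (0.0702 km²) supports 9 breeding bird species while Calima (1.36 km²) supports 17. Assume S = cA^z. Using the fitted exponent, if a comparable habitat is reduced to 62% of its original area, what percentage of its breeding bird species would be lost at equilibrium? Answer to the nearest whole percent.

10%

z = ln(17/9) / ln(1.36/0.0702) = 0.6360 / 2.9639 = 0.2146
S_new/S_old = (A_new/A_old)^z = 0.62^0.2146 = exp(0.2146 × -0.4780) = 0.9025
Fraction lost = 1 − 0.9025 = 0.09749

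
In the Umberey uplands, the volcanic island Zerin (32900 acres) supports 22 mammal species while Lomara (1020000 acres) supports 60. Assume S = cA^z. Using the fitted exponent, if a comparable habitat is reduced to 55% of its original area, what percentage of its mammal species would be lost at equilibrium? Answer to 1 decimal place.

16.0%

z = ln(60/22) / ln(1020000/32900) = 1.0033 / 3.4341 = 0.2922
S_new/S_old = (A_new/A_old)^z = 0.55^0.2922 = exp(0.2922 × -0.5978) = 0.8397
Fraction lost = 1 − 0.8397 = 0.1603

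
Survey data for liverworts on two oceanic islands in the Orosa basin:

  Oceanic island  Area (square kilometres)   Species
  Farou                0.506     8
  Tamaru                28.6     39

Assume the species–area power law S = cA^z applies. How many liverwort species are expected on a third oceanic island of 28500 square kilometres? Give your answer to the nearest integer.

z = ln(39/8) / ln(28.6/0.506) = 1.5841 / 4.0346 = 0.3926
c = 8 / 0.506^0.3926 = 8 / 0.7653 = 10.45
S₃ = 10.45 × 28500^0.3926 = 10.45 × 56.12 ≈ 586.6

587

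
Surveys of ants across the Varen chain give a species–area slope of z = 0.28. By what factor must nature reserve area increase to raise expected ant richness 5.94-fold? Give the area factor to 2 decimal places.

580.13

(A₂/A₁)^0.28 = 5.94, so A₂/A₁ = 5.94^(1/0.28) = 5.94^3.571
ln(A₂/A₁) = ln 5.94 / 0.28 = 1.7817 / 0.28 = 6.3632
A₂/A₁ = e^6.3632 ≈ 580.1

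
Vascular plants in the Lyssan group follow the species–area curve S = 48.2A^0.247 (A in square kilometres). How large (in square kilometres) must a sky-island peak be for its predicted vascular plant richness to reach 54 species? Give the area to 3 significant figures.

1.58 square kilometres

54 = 48.2 × A^0.247  ⇒  A^0.247 = 54/48.2 = 1.12
ln A = ln(1.12) / 0.247 = 0.1136 / 0.247 = 0.4600
A = e^0.4600 ≈ 1.584 square kilometres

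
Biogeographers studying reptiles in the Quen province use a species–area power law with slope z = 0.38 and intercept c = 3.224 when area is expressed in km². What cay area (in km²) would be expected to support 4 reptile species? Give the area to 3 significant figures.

4 = 3.224 × A^0.38  ⇒  A^0.38 = 4/3.224 = 1.241
ln A = ln(1.241) / 0.38 = 0.2157 / 0.38 = 0.5676
A = e^0.5676 ≈ 1.764 km²

1.76 km²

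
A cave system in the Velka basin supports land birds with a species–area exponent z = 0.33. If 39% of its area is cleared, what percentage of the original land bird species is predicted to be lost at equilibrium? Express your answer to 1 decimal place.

S_new/S_old = (A_new/A_old)^z = 0.61^0.33
= exp(0.33 × ln 0.61) = exp(0.33 × -0.4943) = exp(-0.1631) ≈ 0.8495
Fraction lost = 1 − 0.8495 = 0.1505

15.1%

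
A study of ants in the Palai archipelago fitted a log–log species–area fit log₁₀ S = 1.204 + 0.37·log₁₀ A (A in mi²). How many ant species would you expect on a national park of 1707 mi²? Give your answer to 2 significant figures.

250

S = 16 × 1707^0.37
ln S = ln 16 + 0.37 × ln 1707 = 2.7723 + 0.37 × 7.4425 = 5.5260
S = e^5.5260 ≈ 251.1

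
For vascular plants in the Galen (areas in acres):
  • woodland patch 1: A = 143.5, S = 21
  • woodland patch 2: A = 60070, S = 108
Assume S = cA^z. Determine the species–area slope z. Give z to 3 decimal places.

Taking logs: ln S = ln c + z ln A, so z = (ln S₂ − ln S₁)/(ln A₂ − ln A₁).
z = ln(108/21) / ln(60070/143.5) = ln(5.143) / ln(418.6) = 1.6376 / 6.0369 = 0.2713

0.271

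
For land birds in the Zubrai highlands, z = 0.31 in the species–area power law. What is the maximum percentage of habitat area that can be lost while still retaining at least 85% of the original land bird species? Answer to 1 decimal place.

40.8%

Need (A_new/A_old)^0.31 = 0.85, so A_new/A_old = 0.85^(1/0.31) = 0.85^3.226
ln(A_new/A_old) = ln 0.85 / 0.31 = -0.1625 / 0.31 = -0.5243
A_new/A_old = e^-0.5243 ≈ 0.592
Fraction that can be lost = 1 − 0.592 = 0.408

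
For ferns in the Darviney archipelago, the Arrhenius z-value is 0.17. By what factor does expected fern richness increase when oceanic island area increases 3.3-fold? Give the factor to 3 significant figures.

S₂/S₁ = (A₂/A₁)^z = 3.3^0.17
ln(S₂/S₁) = 0.17 × ln 3.3 = 0.17 × 1.1939 = 0.2030
S₂/S₁ = e^0.2030 ≈ 1.225

1.23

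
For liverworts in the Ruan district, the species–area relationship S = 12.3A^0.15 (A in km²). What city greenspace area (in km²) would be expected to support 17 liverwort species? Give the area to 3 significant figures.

8.65 km²

17 = 12.3 × A^0.15  ⇒  A^0.15 = 17/12.3 = 1.382
ln A = ln(1.382) / 0.15 = 0.3236 / 0.15 = 2.1574
A = e^2.1574 ≈ 8.649 km²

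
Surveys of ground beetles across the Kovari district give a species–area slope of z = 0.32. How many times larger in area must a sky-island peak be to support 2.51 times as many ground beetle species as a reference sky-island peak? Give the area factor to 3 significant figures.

(A₂/A₁)^0.32 = 2.51, so A₂/A₁ = 2.51^(1/0.32) = 2.51^3.125
ln(A₂/A₁) = ln 2.51 / 0.32 = 0.9203 / 0.32 = 2.8759
A₂/A₁ = e^2.8759 ≈ 17.74

17.7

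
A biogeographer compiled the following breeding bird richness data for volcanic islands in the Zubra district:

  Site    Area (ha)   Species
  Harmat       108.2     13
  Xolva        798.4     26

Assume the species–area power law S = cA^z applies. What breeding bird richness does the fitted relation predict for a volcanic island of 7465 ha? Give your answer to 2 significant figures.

z = ln(26/13) / ln(798.4/108.2) = 0.6931 / 1.9986 = 0.3468
c = 13 / 108.2^0.3468 = 13 / 5.076 = 2.561
S₃ = 2.561 × 7465^0.3468 = 2.561 × 22.04 ≈ 56.45

56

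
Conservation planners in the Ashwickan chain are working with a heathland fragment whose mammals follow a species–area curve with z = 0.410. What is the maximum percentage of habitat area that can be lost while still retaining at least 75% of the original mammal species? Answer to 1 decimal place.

50.4%

Need (A_new/A_old)^0.41 = 0.75, so A_new/A_old = 0.75^(1/0.41) = 0.75^2.439
ln(A_new/A_old) = ln 0.75 / 0.41 = -0.2877 / 0.41 = -0.7017
A_new/A_old = e^-0.7017 ≈ 0.4958
Fraction that can be lost = 1 − 0.4958 = 0.5042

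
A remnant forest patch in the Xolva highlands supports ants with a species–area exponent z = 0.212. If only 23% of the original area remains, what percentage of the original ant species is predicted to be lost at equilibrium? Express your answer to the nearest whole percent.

S_new/S_old = (A_new/A_old)^z = 0.23^0.212
= exp(0.212 × ln 0.23) = exp(0.212 × -1.4697) = exp(-0.3116) ≈ 0.7323
Fraction lost = 1 − 0.7323 = 0.2677

27%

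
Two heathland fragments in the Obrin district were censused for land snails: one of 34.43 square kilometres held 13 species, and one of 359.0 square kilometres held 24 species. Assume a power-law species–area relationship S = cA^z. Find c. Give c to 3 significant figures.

5.15

z = ln(S₂/S₁) / ln(A₂/A₁) = ln(24/13) / ln(359/34.43) = 0.6131 / 2.3444 = 0.2615
c = S₁ / A₁^z = 13 / 34.43^0.2615 = 13 / 2.523 = 5.152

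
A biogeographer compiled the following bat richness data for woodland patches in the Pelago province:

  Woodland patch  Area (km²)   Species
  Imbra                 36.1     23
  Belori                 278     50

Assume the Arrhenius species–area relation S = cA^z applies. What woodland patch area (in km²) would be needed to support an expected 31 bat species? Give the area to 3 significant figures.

z = ln(50/23) / ln(278/36.1) = 0.7765 / 2.0413 = 0.3804
c = 23 / 36.1^0.3804 = 23 / 3.913 = 5.878
A = (31/5.878)^(1/0.3804) ⇒ ln A = ln(5.274)/0.3804 = 4.3710
A = e^4.3710 ≈ 79.12 km²

79.1 km²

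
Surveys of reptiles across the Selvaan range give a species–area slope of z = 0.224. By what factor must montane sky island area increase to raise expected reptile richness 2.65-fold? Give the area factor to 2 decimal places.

(A₂/A₁)^0.224 = 2.65, so A₂/A₁ = 2.65^(1/0.224) = 2.65^4.464
ln(A₂/A₁) = ln 2.65 / 0.224 = 0.9746 / 0.224 = 4.3507
A₂/A₁ = e^4.3507 ≈ 77.53

77.53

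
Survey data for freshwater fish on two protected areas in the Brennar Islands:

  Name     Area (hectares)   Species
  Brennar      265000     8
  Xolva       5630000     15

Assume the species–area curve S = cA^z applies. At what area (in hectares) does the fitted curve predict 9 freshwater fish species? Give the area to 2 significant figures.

470000 hectares

z = ln(15/8) / ln(5630000/265000) = 0.6286 / 3.0561 = 0.2057
c = 8 / 265000^0.2057 = 8 / 13.05 = 0.6132
A = (9/0.6132)^(1/0.2057) ⇒ ln A = ln(14.68)/0.2057 = 13.0601
A = e^13.0601 ≈ 469825 hectares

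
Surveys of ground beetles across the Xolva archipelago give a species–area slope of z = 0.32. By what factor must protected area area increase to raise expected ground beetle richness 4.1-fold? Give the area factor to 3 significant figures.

82.2

(A₂/A₁)^0.32 = 4.1, so A₂/A₁ = 4.1^(1/0.32) = 4.1^3.125
ln(A₂/A₁) = ln 4.1 / 0.32 = 1.4110 / 0.32 = 4.4093
A₂/A₁ = e^4.4093 ≈ 82.21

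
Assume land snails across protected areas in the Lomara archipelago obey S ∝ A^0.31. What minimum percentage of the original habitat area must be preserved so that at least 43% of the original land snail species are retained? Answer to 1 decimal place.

6.6%

Need (A_new/A_old)^0.31 = 0.43, so A_new/A_old = 0.43^(1/0.31) = 0.43^3.226
ln(A_new/A_old) = ln 0.43 / 0.31 = -0.8440 / 0.31 = -2.7225
A_new/A_old = e^-2.7225 ≈ 0.06571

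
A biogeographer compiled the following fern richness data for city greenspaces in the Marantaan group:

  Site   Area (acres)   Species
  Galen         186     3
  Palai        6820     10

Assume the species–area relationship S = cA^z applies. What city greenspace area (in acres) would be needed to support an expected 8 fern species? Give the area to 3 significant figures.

3500 acres

z = ln(10/3) / ln(6820/186) = 1.2040 / 3.6019 = 0.3343
c = 3 / 186^0.3343 = 3 / 5.736 = 0.523
A = (8/0.523)^(1/0.3343) ⇒ ln A = ln(15.3)/0.3343 = 8.1600
A = e^8.1600 ≈ 3498 acres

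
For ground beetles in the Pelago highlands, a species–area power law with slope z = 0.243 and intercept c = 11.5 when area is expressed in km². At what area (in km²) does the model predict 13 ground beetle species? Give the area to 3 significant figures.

13 = 11.5 × A^0.243  ⇒  A^0.243 = 13/11.5 = 1.13
ln A = ln(1.13) / 0.243 = 0.1226 / 0.243 = 0.5045
A = e^0.5045 ≈ 1.656 km²

1.66 km²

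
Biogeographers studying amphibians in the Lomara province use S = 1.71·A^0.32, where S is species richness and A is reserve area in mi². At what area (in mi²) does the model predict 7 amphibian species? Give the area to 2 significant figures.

82 mi²

7 = 1.71 × A^0.32  ⇒  A^0.32 = 7/1.71 = 4.094
ln A = ln(4.094) / 0.32 = 1.4094 / 0.32 = 4.4044
A = e^4.4044 ≈ 81.81 mi²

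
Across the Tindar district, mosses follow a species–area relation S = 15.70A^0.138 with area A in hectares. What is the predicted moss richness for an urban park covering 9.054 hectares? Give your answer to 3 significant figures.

S = 15.7 × 9.054^0.138
ln S = ln 15.7 + 0.138 × ln 9.054 = 2.7537 + 0.138 × 2.2032 = 3.0577
S = e^3.0577 ≈ 21.28

21.3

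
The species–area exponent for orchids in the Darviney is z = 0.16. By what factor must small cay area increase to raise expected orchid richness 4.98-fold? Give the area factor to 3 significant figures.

(A₂/A₁)^0.16 = 4.98, so A₂/A₁ = 4.98^(1/0.16) = 4.98^6.25
ln(A₂/A₁) = ln 4.98 / 0.16 = 1.6054 / 0.16 = 10.0339
A₂/A₁ = e^10.0339 ≈ 22787

22800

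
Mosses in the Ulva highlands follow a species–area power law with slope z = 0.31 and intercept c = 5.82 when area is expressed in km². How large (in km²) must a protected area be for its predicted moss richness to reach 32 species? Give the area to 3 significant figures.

244 km²

32 = 5.82 × A^0.31  ⇒  A^0.31 = 32/5.82 = 5.498
ln A = ln(5.498) / 0.31 = 1.7044 / 0.31 = 5.4982
A = e^5.4982 ≈ 244.2 km²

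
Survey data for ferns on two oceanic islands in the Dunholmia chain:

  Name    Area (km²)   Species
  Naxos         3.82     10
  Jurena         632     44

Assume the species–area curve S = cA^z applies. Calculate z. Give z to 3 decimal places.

Taking logs: ln S = ln c + z ln A, so z = (ln S₂ − ln S₁)/(ln A₂ − ln A₁).
z = ln(44/10) / ln(632/3.82) = ln(4.4) / ln(165.4) = 1.4816 / 5.1086 = 0.2900

0.290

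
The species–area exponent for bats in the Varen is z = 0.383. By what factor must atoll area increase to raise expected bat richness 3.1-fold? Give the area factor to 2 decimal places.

(A₂/A₁)^0.383 = 3.1, so A₂/A₁ = 3.1^(1/0.383) = 3.1^2.611
ln(A₂/A₁) = ln 3.1 / 0.383 = 1.1314 / 0.383 = 2.9541
A₂/A₁ = e^2.9541 ≈ 19.18

19.18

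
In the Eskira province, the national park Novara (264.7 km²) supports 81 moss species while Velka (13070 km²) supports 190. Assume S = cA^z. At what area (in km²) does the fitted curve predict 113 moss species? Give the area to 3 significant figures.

z = ln(190/81) / ln(13070/264.7) = 0.8526 / 3.8995 = 0.2186
c = 81 / 264.7^0.2186 = 81 / 3.386 = 23.92
A = (113/23.92)^(1/0.2186) ⇒ ln A = ln(4.724)/0.2186 = 7.1014
A = e^7.1014 ≈ 1214 km²

1210 km²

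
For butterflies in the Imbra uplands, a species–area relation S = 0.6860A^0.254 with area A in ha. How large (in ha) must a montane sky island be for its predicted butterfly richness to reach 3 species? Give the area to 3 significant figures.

333 ha

3 = 0.686 × A^0.254  ⇒  A^0.254 = 3/0.686 = 4.373
ln A = ln(4.373) / 0.254 = 1.4755 / 0.254 = 5.8090
A = e^5.8090 ≈ 333.3 ha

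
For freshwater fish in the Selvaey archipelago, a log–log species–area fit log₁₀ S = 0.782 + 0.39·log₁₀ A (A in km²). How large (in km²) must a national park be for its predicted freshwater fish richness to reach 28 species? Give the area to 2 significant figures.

51 km²

28 = 6.053 × A^0.39  ⇒  A^0.39 = 28/6.053 = 4.625
ln A = ln(4.625) / 0.39 = 1.5316 / 0.39 = 3.9271
A = e^3.9271 ≈ 50.76 km²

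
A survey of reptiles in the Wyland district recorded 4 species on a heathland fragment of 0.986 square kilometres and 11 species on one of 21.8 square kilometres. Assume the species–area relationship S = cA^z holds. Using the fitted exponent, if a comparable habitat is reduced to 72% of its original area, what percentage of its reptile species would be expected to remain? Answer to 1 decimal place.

z = ln(11/4) / ln(21.8/0.986) = 1.0116 / 3.0960 = 0.3267
S_new/S_old = (A_new/A_old)^z = 0.72^0.3267 = exp(0.3267 × -0.3285) = 0.8982

89.8%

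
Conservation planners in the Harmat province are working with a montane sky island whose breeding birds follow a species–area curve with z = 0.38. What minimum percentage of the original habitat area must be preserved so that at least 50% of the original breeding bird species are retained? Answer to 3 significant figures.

Need (A_new/A_old)^0.38 = 0.5, so A_new/A_old = 0.5^(1/0.38) = 0.5^2.632
ln(A_new/A_old) = ln 0.5 / 0.38 = -0.6931 / 0.38 = -1.8241
A_new/A_old = e^-1.8241 ≈ 0.1614

16.1%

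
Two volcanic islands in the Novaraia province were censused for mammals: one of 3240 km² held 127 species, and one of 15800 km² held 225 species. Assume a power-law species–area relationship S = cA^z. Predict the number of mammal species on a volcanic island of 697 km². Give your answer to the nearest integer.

73

z = ln(225/127) / ln(15800/3240) = 0.5719 / 1.5844 = 0.3610
c = 127 / 3240^0.3610 = 127 / 18.5 = 6.865
S₃ = 6.865 × 697^0.3610 = 6.865 × 10.62 ≈ 72.93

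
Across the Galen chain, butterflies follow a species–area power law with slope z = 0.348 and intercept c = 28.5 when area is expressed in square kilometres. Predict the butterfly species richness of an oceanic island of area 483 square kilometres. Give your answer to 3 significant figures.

S = 28.5 × 483^0.348 = 28.5 × 8.59 ≈ 244.8

245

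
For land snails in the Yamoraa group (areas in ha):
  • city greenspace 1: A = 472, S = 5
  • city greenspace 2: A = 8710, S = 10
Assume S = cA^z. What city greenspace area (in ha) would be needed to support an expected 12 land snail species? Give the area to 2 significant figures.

z = ln(10/5) / ln(8710/472) = 0.6931 / 2.9152 = 0.2378
c = 5 / 472^0.2378 = 5 / 4.323 = 1.157
A = (12/1.157)^(1/0.2378) ⇒ ln A = ln(10.37)/0.2378 = 9.8390
A = e^9.8390 ≈ 18752 ha

19000 ha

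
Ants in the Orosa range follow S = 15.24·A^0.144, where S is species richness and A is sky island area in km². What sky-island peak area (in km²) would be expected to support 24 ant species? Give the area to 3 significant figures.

24 = 15.24 × A^0.144  ⇒  A^0.144 = 24/15.24 = 1.575
ln A = ln(1.575) / 0.144 = 0.4541 / 0.144 = 3.1537
A = e^3.1537 ≈ 23.42 km²

23.4 km²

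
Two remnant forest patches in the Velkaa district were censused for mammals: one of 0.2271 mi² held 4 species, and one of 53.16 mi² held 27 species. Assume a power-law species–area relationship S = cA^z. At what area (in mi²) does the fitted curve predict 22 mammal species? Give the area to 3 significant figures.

29.6 mi²

z = ln(27/4) / ln(53.16/0.2271) = 1.9095 / 5.4557 = 0.3500
c = 4 / 0.2271^0.3500 = 4 / 0.5952 = 6.72
A = (22/6.72)^(1/0.3500) ⇒ ln A = ln(3.274)/0.3500 = 3.3882
A = e^3.3882 ≈ 29.61 mi²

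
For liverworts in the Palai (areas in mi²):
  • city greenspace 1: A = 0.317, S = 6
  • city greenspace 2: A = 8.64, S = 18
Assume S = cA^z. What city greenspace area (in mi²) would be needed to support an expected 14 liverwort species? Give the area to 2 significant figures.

4.1 mi²

z = ln(18/6) / ln(8.64/0.317) = 1.0986 / 3.3053 = 0.3324
c = 6 / 0.317^0.3324 = 6 / 0.6826 = 8.79
A = (14/8.79)^(1/0.3324) ⇒ ln A = ln(1.593)/0.3324 = 1.4003
A = e^1.4003 ≈ 4.056 mi²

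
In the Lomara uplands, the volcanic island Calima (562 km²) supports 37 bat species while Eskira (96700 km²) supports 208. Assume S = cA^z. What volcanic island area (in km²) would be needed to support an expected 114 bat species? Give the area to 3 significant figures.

16100 km²

z = ln(208/37) / ln(96700/562) = 1.7266 / 5.1479 = 0.3354
c = 37 / 562^0.3354 = 37 / 8.361 = 4.425
A = (114/4.425)^(1/0.3354) ⇒ ln A = ln(25.76)/0.3354 = 9.6865
A = e^9.6865 ≈ 16099 km²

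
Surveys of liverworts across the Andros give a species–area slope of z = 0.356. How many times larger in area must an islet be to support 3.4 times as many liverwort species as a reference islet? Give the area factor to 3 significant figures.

(A₂/A₁)^0.356 = 3.4, so A₂/A₁ = 3.4^(1/0.356) = 3.4^2.809
ln(A₂/A₁) = ln 3.4 / 0.356 = 1.2238 / 0.356 = 3.4376
A₂/A₁ = e^3.4376 ≈ 31.11

31.1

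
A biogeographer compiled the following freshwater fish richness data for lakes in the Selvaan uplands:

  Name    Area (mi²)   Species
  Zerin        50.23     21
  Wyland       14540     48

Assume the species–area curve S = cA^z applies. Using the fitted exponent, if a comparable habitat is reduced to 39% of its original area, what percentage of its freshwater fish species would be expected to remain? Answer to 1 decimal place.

z = ln(48/21) / ln(14540/50.23) = 0.8267 / 5.6680 = 0.1458
S_new/S_old = (A_new/A_old)^z = 0.39^0.1458 = exp(0.1458 × -0.9416) = 0.8717

87.2%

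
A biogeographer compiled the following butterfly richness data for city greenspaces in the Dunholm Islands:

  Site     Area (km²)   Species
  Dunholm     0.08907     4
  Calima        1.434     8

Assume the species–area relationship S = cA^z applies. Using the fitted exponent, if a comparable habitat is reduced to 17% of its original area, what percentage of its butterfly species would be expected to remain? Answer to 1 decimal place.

64.3%

z = ln(8/4) / ln(1.434/0.08907) = 0.6931 / 2.7788 = 0.2494
S_new/S_old = (A_new/A_old)^z = 0.17^0.2494 = exp(0.2494 × -1.7720) = 0.6428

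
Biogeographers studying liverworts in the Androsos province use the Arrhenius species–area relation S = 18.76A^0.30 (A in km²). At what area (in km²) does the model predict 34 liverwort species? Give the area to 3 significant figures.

7.26 km²

34 = 18.76 × A^0.3  ⇒  A^0.3 = 34/18.76 = 1.812
ln A = ln(1.812) / 0.3 = 0.5946 / 0.3 = 1.9821
A = e^1.9821 ≈ 7.258 km²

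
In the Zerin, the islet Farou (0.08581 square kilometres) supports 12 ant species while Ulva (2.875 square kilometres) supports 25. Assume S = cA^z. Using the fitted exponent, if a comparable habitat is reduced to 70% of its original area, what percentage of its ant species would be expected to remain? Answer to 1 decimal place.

92.8%

z = ln(25/12) / ln(2.875/0.08581) = 0.7340 / 3.5117 = 0.2090
S_new/S_old = (A_new/A_old)^z = 0.7^0.2090 = exp(0.2090 × -0.3567) = 0.9282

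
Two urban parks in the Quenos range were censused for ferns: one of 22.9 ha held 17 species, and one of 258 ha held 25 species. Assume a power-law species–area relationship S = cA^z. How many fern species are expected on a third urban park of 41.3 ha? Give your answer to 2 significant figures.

z = ln(25/17) / ln(258/22.9) = 0.3857 / 2.4218 = 0.1592
c = 17 / 22.9^0.1592 = 17 / 1.646 = 10.33
S₃ = 10.33 × 41.3^0.1592 = 10.33 × 1.809 ≈ 18.67

19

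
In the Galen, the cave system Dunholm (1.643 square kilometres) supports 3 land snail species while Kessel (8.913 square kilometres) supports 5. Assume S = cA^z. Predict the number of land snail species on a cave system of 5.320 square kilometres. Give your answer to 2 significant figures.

4.3

z = ln(5/3) / ln(8.913/1.643) = 0.5108 / 1.6910 = 0.3021
c = 3 / 1.643^0.3021 = 3 / 1.162 = 2.582
S₃ = 2.582 × 5.32^0.3021 = 2.582 × 1.657 ≈ 4.278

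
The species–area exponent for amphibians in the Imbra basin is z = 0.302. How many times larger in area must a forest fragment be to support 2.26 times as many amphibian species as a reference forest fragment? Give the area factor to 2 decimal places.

14.88

(A₂/A₁)^0.302 = 2.26, so A₂/A₁ = 2.26^(1/0.302) = 2.26^3.311
ln(A₂/A₁) = ln 2.26 / 0.302 = 0.8154 / 0.302 = 2.6999
A₂/A₁ = e^2.6999 ≈ 14.88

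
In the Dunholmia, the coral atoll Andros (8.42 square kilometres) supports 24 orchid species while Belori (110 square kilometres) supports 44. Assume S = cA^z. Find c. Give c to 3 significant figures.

z = ln(S₂/S₁) / ln(A₂/A₁) = ln(44/24) / ln(110/8.42) = 0.6061 / 2.5699 = 0.2359
c = S₁ / A₁^z = 24 / 8.42^0.2359 = 24 / 1.653 = 14.52

14.5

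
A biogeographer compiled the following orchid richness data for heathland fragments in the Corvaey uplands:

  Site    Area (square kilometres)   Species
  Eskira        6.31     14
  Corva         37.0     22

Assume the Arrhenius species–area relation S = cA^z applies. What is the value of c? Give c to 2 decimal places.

8.74

z = ln(S₂/S₁) / ln(A₂/A₁) = ln(22/14) / ln(37/6.31) = 0.4520 / 1.7688 = 0.2555
c = S₁ / A₁^z = 14 / 6.31^0.2555 = 14 / 1.601 = 8.744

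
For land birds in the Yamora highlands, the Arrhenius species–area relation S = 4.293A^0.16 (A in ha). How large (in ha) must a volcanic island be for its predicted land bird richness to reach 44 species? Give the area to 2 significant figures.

2100000 ha

44 = 4.293 × A^0.16  ⇒  A^0.16 = 44/4.293 = 10.25
ln A = ln(10.25) / 0.16 = 2.3272 / 0.16 = 14.5450
A = e^14.5450 ≈ 2074071 ha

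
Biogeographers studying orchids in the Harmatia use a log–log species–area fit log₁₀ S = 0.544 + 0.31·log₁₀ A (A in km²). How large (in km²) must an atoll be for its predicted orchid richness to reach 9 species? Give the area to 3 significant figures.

21.1 km²

9 = 3.499 × A^0.31  ⇒  A^0.31 = 9/3.499 = 2.572
ln A = ln(2.572) / 0.31 = 0.9446 / 0.31 = 3.0472
A = e^3.0472 ≈ 21.06 km²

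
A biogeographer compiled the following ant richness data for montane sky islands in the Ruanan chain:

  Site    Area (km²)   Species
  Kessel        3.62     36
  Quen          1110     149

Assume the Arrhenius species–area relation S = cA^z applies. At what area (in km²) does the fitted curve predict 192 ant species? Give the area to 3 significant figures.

z = ln(149/36) / ln(1110/3.62) = 1.4204 / 5.7256 = 0.2481
c = 36 / 3.62^0.2481 = 36 / 1.376 = 26.16
A = (192/26.16)^(1/0.2481) ⇒ ln A = ln(7.338)/0.2481 = 8.0342
A = e^8.0342 ≈ 3085 km²

3080 km²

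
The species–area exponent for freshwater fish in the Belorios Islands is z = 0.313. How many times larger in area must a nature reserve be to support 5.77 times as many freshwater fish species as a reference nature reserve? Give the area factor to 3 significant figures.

(A₂/A₁)^0.313 = 5.77, so A₂/A₁ = 5.77^(1/0.313) = 5.77^3.195
ln(A₂/A₁) = ln 5.77 / 0.313 = 1.7527 / 0.313 = 5.5996
A₂/A₁ = e^5.5996 ≈ 270.3

270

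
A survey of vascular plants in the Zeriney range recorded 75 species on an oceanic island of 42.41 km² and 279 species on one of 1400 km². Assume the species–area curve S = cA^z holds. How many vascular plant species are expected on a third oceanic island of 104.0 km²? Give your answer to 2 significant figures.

z = ln(279/75) / ln(1400/42.41) = 1.3137 / 3.4968 = 0.3757
c = 75 / 42.41^0.3757 = 75 / 4.087 = 18.35
S₃ = 18.35 × 104^0.3757 = 18.35 × 5.725 ≈ 105.1

110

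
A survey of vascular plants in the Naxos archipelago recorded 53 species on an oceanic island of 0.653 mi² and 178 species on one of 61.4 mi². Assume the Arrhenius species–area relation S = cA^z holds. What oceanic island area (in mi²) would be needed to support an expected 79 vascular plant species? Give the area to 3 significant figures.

2.92 mi²

z = ln(178/53) / ln(61.4/0.653) = 1.2115 / 4.5436 = 0.2666
c = 53 / 0.653^0.2666 = 53 / 0.8926 = 59.38
A = (79/59.38)^(1/0.2666) ⇒ ln A = ln(1.33)/0.2666 = 1.0708
A = e^1.0708 ≈ 2.918 mi²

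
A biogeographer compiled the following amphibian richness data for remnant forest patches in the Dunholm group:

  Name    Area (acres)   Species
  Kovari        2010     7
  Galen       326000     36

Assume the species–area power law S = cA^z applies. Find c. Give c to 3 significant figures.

z = ln(S₂/S₁) / ln(A₂/A₁) = ln(36/7) / ln(326000/2010) = 1.6376 / 5.0888 = 0.3218
c = S₁ / A₁^z = 7 / 2010^0.3218 = 7 / 11.56 = 0.6055

0.605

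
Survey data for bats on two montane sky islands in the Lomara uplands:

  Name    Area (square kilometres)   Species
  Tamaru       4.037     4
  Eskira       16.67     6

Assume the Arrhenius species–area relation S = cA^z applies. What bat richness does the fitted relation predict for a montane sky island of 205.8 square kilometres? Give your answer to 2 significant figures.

z = ln(6/4) / ln(16.67/4.037) = 0.4055 / 1.4181 = 0.2859
c = 4 / 4.037^0.2859 = 4 / 1.49 = 2.684
S₃ = 2.684 × 205.8^0.2859 = 2.684 × 4.586 ≈ 12.31

12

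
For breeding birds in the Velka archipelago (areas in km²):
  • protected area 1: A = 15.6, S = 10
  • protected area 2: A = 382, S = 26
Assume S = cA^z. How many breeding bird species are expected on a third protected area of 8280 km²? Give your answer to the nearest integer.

65

z = ln(26/10) / ln(382/15.6) = 0.9555 / 3.1981 = 0.2988
c = 10 / 15.6^0.2988 = 10 / 2.272 = 4.401
S₃ = 4.401 × 8280^0.2988 = 4.401 × 14.81 ≈ 65.18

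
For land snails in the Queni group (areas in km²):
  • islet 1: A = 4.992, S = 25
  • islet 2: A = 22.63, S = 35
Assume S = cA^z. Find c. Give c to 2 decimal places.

z = ln(S₂/S₁) / ln(A₂/A₁) = ln(35/25) / ln(22.63/4.992) = 0.3365 / 1.5114 = 0.2226
c = S₁ / A₁^z = 25 / 4.992^0.2226 = 25 / 1.43 = 17.48

17.48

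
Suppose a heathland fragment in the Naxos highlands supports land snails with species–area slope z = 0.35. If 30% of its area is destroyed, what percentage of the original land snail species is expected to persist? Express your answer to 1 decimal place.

88.3%

S_new/S_old = (A_new/A_old)^z = 0.7^0.35
= exp(0.35 × ln 0.7) = exp(0.35 × -0.3567) = exp(-0.1248) ≈ 0.8826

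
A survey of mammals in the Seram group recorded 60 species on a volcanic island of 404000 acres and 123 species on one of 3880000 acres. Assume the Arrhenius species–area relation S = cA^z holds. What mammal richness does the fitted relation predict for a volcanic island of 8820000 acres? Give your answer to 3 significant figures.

160

z = ln(123/60) / ln(3880000/404000) = 0.7178 / 2.2622 = 0.3173
c = 60 / 404000^0.3173 = 60 / 60.12 = 0.998
S₃ = 0.998 × 8820000^0.3173 = 0.998 × 159.9 ≈ 159.6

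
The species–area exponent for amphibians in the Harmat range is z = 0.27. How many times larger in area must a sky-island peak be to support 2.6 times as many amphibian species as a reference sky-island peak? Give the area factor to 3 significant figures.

(A₂/A₁)^0.27 = 2.6, so A₂/A₁ = 2.6^(1/0.27) = 2.6^3.704
ln(A₂/A₁) = ln 2.6 / 0.27 = 0.9555 / 0.27 = 3.5389
A₂/A₁ = e^3.5389 ≈ 34.43

34.4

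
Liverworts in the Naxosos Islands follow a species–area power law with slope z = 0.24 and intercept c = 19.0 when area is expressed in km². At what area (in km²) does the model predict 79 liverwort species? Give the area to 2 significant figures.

79 = 19 × A^0.24  ⇒  A^0.24 = 79/19 = 4.158
ln A = ln(4.158) / 0.24 = 1.4250 / 0.24 = 5.9375
A = e^5.9375 ≈ 379 km²

380 km²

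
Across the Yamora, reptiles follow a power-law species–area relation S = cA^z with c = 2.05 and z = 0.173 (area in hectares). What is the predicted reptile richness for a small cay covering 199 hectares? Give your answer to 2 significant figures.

5.1

S = 2.05 × 199^0.173 = 2.05 × 2.499 ≈ 5.122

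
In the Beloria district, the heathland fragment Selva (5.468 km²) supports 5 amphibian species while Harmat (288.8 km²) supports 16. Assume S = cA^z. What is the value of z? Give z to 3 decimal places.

Taking logs: ln S = ln c + z ln A, so z = (ln S₂ − ln S₁)/(ln A₂ − ln A₁).
z = ln(16/5) / ln(288.8/5.468) = ln(3.2) / ln(52.82) = 1.1632 / 3.9668 = 0.2932

0.293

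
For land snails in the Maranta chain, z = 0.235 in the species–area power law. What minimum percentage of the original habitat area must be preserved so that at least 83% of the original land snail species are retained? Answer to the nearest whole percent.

45%

Need (A_new/A_old)^0.235 = 0.83, so A_new/A_old = 0.83^(1/0.235) = 0.83^4.255
ln(A_new/A_old) = ln 0.83 / 0.235 = -0.1863 / 0.235 = -0.7929
A_new/A_old = e^-0.7929 ≈ 0.4525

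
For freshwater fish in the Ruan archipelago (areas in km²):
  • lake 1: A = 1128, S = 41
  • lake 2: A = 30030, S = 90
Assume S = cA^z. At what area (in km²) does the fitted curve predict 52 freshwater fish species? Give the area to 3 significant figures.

z = ln(90/41) / ln(30030/1128) = 0.7862 / 3.2818 = 0.2396
c = 41 / 1128^0.2396 = 41 / 5.386 = 7.612
A = (52/7.612)^(1/0.2396) ⇒ ln A = ln(6.831)/0.2396 = 8.0202
A = e^8.0202 ≈ 3042 km²

3040 km²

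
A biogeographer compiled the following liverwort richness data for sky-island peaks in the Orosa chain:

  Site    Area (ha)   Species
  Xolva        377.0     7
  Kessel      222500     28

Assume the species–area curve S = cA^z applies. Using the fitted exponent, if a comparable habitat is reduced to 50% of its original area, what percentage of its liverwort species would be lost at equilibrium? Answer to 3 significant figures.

14.0%

z = ln(28/7) / ln(222500/377) = 1.3863 / 6.3804 = 0.2173
S_new/S_old = (A_new/A_old)^z = 0.5^0.2173 = exp(0.2173 × -0.6931) = 0.8602
Fraction lost = 1 − 0.8602 = 0.1398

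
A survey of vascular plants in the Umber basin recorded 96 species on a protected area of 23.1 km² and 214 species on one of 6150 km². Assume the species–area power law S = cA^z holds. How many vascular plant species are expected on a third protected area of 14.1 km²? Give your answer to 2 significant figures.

89

z = ln(214/96) / ln(6150/23.1) = 0.8016 / 5.5844 = 0.1435
c = 96 / 23.1^0.1435 = 96 / 1.569 = 61.17
S₃ = 61.17 × 14.1^0.1435 = 61.17 × 1.462 ≈ 89.43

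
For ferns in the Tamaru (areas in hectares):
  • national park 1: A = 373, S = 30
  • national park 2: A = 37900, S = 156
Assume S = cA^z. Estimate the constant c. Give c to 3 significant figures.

z = ln(S₂/S₁) / ln(A₂/A₁) = ln(156/30) / ln(37900/373) = 1.6487 / 4.6211 = 0.3568
c = S₁ / A₁^z = 30 / 373^0.3568 = 30 / 8.27 = 3.628

3.63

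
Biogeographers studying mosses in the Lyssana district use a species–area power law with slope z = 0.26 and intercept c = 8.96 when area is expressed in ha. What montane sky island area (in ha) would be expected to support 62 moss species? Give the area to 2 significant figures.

1700 ha

62 = 8.96 × A^0.26  ⇒  A^0.26 = 62/8.96 = 6.92
ln A = ln(6.92) / 0.26 = 1.9344 / 0.26 = 7.4399
A = e^7.4399 ≈ 1703 ha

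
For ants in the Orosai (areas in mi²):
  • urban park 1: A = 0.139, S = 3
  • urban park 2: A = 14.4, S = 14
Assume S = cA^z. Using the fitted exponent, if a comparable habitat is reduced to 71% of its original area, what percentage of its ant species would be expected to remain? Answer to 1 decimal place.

89.3%

z = ln(14/3) / ln(14.4/0.139) = 1.5404 / 4.6405 = 0.3320
S_new/S_old = (A_new/A_old)^z = 0.71^0.3320 = exp(0.3320 × -0.3425) = 0.8925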